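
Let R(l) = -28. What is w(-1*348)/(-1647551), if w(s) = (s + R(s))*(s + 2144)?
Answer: 675296/1647551 ≈ 0.40988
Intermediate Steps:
w(s) = (-28 + s)*(2144 + s) (w(s) = (s - 28)*(s + 2144) = (-28 + s)*(2144 + s))
w(-1*348)/(-1647551) = (-60032 + (-1*348)² + 2116*(-1*348))/(-1647551) = (-60032 + (-348)² + 2116*(-348))*(-1/1647551) = (-60032 + 121104 - 736368)*(-1/1647551) = -675296*(-1/1647551) = 675296/1647551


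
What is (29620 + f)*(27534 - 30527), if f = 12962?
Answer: -127447926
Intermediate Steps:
(29620 + f)*(27534 - 30527) = (29620 + 12962)*(27534 - 30527) = 42582*(-2993) = -127447926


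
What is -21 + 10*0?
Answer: -21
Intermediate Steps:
-21 + 10*0 = -21 + 0 = -21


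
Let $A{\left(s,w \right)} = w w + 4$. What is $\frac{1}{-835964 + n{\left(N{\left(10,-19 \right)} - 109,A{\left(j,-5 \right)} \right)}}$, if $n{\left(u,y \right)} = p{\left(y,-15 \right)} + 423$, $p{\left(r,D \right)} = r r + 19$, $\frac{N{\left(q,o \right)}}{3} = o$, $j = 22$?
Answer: $- \frac{1}{834681} \approx -1.1981 \cdot 10^{-6}$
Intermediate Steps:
$N{\left(q,o \right)} = 3 o$
$A{\left(s,w \right)} = 4 + w^{2}$ ($A{\left(s,w \right)} = w^{2} + 4 = 4 + w^{2}$)
$p{\left(r,D \right)} = 19 + r^{2}$ ($p{\left(r,D \right)} = r^{2} + 19 = 19 + r^{2}$)
$n{\left(u,y \right)} = 442 + y^{2}$ ($n{\left(u,y \right)} = \left(19 + y^{2}\right) + 423 = 442 + y^{2}$)
$\frac{1}{-835964 + n{\left(N{\left(10,-19 \right)} - 109,A{\left(j,-5 \right)} \right)}} = \frac{1}{-835964 + \left(442 + \left(4 + \left(-5\right)^{2}\right)^{2}\right)} = \frac{1}{-835964 + \left(442 + \left(4 + 25\right)^{2}\right)} = \frac{1}{-835964 + \left(442 + 29^{2}\right)} = \frac{1}{-835964 + \left(442 + 841\right)} = \frac{1}{-835964 + 1283} = \frac{1}{-834681} = - \frac{1}{834681}$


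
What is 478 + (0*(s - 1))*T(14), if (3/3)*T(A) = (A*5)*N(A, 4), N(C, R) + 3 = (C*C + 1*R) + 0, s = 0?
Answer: 478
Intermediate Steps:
N(C, R) = -3 + R + C**2 (N(C, R) = -3 + ((C*C + 1*R) + 0) = -3 + ((C**2 + R) + 0) = -3 + ((R + C**2) + 0) = -3 + (R + C**2) = -3 + R + C**2)
T(A) = 5*A*(1 + A**2) (T(A) = (A*5)*(-3 + 4 + A**2) = (5*A)*(1 + A**2) = 5*A*(1 + A**2))
478 + (0*(s - 1))*T(14) = 478 + (0*(0 - 1))*(5*14*(1 + 14**2)) = 478 + (0*(-1))*(5*14*(1 + 196)) = 478 + 0*(5*14*197) = 478 + 0*13790 = 478 + 0 = 478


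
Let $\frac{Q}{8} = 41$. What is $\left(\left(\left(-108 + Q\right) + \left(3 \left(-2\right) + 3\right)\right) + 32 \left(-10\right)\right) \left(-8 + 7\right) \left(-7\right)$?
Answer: $-721$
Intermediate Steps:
$Q = 328$ ($Q = 8 \cdot 41 = 328$)
$\left(\left(\left(-108 + Q\right) + \left(3 \left(-2\right) + 3\right)\right) + 32 \left(-10\right)\right) \left(-8 + 7\right) \left(-7\right) = \left(\left(\left(-108 + 328\right) + \left(3 \left(-2\right) + 3\right)\right) + 32 \left(-10\right)\right) \left(-8 + 7\right) \left(-7\right) = \left(\left(220 + \left(-6 + 3\right)\right) - 320\right) \left(\left(-1\right) \left(-7\right)\right) = \left(\left(220 - 3\right) - 320\right) 7 = \left(217 - 320\right) 7 = \left(-103\right) 7 = -721$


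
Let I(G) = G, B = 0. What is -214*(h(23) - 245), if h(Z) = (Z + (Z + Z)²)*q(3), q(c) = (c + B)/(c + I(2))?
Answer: -1111088/5 ≈ -2.2222e+5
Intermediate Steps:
q(c) = c/(2 + c) (q(c) = (c + 0)/(c + 2) = c/(2 + c))
h(Z) = 3*Z/5 + 12*Z²/5 (h(Z) = (Z + (Z + Z)²)*(3/(2 + 3)) = (Z + (2*Z)²)*(3/5) = (Z + 4*Z²)*(3*(⅕)) = (Z + 4*Z²)*(⅗) = 3*Z/5 + 12*Z²/5)
-214*(h(23) - 245) = -214*((⅗)*23*(1 + 4*23) - 245) = -214*((⅗)*23*(1 + 92) - 245) = -214*((⅗)*23*93 - 245) = -214*(6417/5 - 245) = -214*5192/5 = -1111088/5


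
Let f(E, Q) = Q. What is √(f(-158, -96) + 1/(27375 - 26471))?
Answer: I*√19612958/452 ≈ 9.7979*I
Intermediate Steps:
√(f(-158, -96) + 1/(27375 - 26471)) = √(-96 + 1/(27375 - 26471)) = √(-96 + 1/904) = √(-86783/904) = I*√19612958/452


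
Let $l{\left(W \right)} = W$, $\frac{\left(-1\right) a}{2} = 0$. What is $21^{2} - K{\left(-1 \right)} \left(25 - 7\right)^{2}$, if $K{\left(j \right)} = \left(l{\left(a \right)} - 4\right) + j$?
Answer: $2061$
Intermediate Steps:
$a = 0$ ($a = \left(-2\right) 0 = 0$)
$K{\left(j \right)} = -4 + j$ ($K{\left(j \right)} = \left(0 - 4\right) + j = -4 + j$)
$21^{2} - K{\left(-1 \right)} \left(25 - 7\right)^{2} = 21^{2} - \left(-4 - 1\right) \left(25 - 7\right)^{2} = 441 - - 5 \cdot 18^{2} = 441 - \left(-5\right) 324 = 441 - -1620 = 441 + 1620 = 2061$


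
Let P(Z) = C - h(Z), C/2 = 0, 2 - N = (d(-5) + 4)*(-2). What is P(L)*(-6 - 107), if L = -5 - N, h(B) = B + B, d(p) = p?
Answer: -1130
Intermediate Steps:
h(B) = 2*B
N = 0 (N = 2 - (-5 + 4)*(-2) = 2 - (-1)*(-2) = 2 - 1*2 = 2 - 2 = 0)
C = 0 (C = 2*0 = 0)
L = -5 (L = -5 - 1*0 = -5 + 0 = -5)
P(Z) = -2*Z (P(Z) = 0 - 2*Z = -2*Z)
P(L)*(-6 - 107) = (-2*(-5))*(-6 - 107) = 10*(-113) = -1130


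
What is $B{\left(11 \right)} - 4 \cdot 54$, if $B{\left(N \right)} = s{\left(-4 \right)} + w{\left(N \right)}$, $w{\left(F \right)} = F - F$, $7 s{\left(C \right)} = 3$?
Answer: $- \frac{1509}{7} \approx -215.57$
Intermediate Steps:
$s{\left(C \right)} = \frac{3}{7}$ ($s{\left(C \right)} = \frac{1}{7} \cdot 3 = \frac{3}{7}$)
$w{\left(F \right)} = 0$
$B{\left(N \right)} = \frac{3}{7}$ ($B{\left(N \right)} = \frac{3}{7} + 0 = \frac{3}{7}$)
$B{\left(11 \right)} - 4 \cdot 54 = \frac{3}{7} - 4 \cdot 54 = \frac{3}{7} - 216 = - \frac{1509}{7}$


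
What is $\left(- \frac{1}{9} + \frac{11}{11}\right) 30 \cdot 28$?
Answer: $\frac{2240}{3} \approx 746.67$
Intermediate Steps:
$\left(- \frac{1}{9} + \frac{11}{11}\right) 30 \cdot 28 = \left(\left(-1\right) \frac{1}{9} + 11 \cdot \frac{1}{11}\right) 30 \cdot 28 = \left(- \frac{1}{9} + 1\right) 30 \cdot 28 = \frac{8}{9} \cdot 30 \cdot 28 = \frac{80}{3} \cdot 28 = \frac{2240}{3}$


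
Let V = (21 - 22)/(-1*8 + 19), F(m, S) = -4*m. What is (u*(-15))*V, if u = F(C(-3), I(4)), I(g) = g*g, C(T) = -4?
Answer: 240/11 ≈ 21.818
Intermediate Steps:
I(g) = g²
V = -1/11 (V = -1/(-8 + 19) = -1/11 ≈ -0.090909)
u = 16 (u = -4*(-4) = 16)
(u*(-15))*V = (16*(-15))*(-1/11) = -240*(-1/11) = 240/11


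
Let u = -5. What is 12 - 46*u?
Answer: 242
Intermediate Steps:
12 - 46*u = 12 - 46*(-5) = 12 + 230 = 242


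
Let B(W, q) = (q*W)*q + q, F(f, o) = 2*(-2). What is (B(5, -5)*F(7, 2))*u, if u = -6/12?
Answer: 240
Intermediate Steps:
F(f, o) = -4
B(W, q) = q + W*q² (B(W, q) = (W*q)*q + q = W*q² + q = q + W*q²)
u = -½ (u = -6*1/12 = -½ ≈ -0.50000)
(B(5, -5)*F(7, 2))*u = (-5*(1 + 5*(-5))*(-4))*(-½) = (-5*(1 - 25)*(-4))*(-½) = (-5*(-24)*(-4))*(-½) = (120*(-4))*(-½) = -480*(-½) = 240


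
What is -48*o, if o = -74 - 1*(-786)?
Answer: -34176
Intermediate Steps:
o = 712 (o = -74 + 786 = 712)
-48*o = -48*712 = -34176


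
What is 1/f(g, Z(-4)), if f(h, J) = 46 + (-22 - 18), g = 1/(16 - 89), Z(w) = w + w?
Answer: ⅙ ≈ 0.16667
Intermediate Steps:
Z(w) = 2*w
g = -1/73 (g = 1/(-73) = -1/73 ≈ -0.013699)
f(h, J) = 6 (f(h, J) = 46 - 40 = 6)
1/f(g, Z(-4)) = 1/6 = ⅙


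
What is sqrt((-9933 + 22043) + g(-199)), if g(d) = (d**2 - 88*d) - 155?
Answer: 2*sqrt(17267) ≈ 262.81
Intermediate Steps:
g(d) = -155 + d**2 - 88*d
sqrt((-9933 + 22043) + g(-199)) = sqrt((-9933 + 22043) + (-155 + (-199)**2 - 88*(-199))) = sqrt(12110 + (-155 + 39601 + 17512)) = sqrt(12110 + 56958) = sqrt(69068) = 2*sqrt(17267)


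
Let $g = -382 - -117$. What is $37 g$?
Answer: $-9805$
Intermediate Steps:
$g = -265$ ($g = -382 + 117 = -265$)
$37 g = 37 \left(-265\right) = -9805$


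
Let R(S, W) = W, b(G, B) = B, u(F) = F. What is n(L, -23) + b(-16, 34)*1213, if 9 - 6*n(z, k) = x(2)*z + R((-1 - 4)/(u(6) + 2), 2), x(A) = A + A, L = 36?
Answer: 247315/6 ≈ 41219.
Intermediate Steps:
x(A) = 2*A
n(z, k) = 7/6 - 2*z/3 (n(z, k) = 3/2 - ((2*2)*z + 2)/6 = 3/2 - (4*z + 2)/6 = 3/2 - (2 + 4*z)/6 = 3/2 + (-⅓ - 2*z/3) = 7/6 - 2*z/3)
n(L, -23) + b(-16, 34)*1213 = (7/6 - ⅔*36) + 34*1213 = (7/6 - 24) + 41242 = -137/6 + 41242 = 247315/6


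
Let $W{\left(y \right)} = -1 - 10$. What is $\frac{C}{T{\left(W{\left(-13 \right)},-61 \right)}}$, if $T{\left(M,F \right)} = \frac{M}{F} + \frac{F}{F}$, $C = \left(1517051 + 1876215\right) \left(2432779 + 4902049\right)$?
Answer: $\frac{189778796320391}{9} \approx 2.1087 \cdot 10^{13}$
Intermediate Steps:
$W{\left(y \right)} = -11$ ($W{\left(y \right)} = -1 - 10 = -11$)
$C = 24889022468248$ ($C = 3393266 \cdot 7334828 = 24889022468248$)
$T{\left(M,F \right)} = 1 + \frac{M}{F}$ ($T{\left(M,F \right)} = \frac{M}{F} + 1 = 1 + \frac{M}{F}$)
$\frac{C}{T{\left(W{\left(-13 \right)},-61 \right)}} = \frac{24889022468248}{\frac{1}{-61} \left(-61 - 11\right)} = \frac{24889022468248}{\left(- \frac{1}{61}\right) \left(-72\right)} = \frac{24889022468248}{\frac{72}{61}} = 24889022468248 \cdot \frac{61}{72} = \frac{189778796320391}{9}$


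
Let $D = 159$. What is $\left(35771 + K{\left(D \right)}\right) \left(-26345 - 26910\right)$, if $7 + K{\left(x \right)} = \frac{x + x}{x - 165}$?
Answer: $-1901789305$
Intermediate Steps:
$K{\left(x \right)} = -7 + \frac{2 x}{-165 + x}$ ($K{\left(x \right)} = -7 + \frac{x + x}{x - 165} = -7 + \frac{2 x}{-165 + x}$)
$\left(35771 + K{\left(D \right)}\right) \left(-26345 - 26910\right) = \left(35771 + \frac{5 \left(231 - 159\right)}{-165 + 159}\right) \left(-26345 - 26910\right) = \left(35771 + \frac{5 \left(231 - 159\right)}{-6}\right) \left(-53255\right) = \left(35771 + 5 \left(- \frac{1}{6}\right) 72\right) \left(-53255\right) = \left(35771 - 60\right) \left(-53255\right) = 35711 \left(-53255\right) = -1901789305$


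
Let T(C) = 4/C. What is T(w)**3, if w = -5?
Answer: -64/125 ≈ -0.51200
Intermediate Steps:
T(w)**3 = (4/(-5))**3 = (4*(-1/5))**3 = (-4/5)**3 = -64/125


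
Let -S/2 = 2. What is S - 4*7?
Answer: -32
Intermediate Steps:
S = -4 (S = -2*2 = -4)
S - 4*7 = -4 - 4*7 = -4 - 28 = -32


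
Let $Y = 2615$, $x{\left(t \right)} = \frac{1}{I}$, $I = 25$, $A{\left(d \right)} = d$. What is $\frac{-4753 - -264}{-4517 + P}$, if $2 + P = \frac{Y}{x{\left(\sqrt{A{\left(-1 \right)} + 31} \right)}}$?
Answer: $- \frac{4489}{60856} \approx -0.073764$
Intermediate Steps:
$x{\left(t \right)} = \frac{1}{25}$
$P = 65373$ ($P = -2 + 2615 \frac{1}{\frac{1}{25}} = -2 + 2615 \cdot 25 = -2 + 65375 = 65373$)
$\frac{-4753 - -264}{-4517 + P} = \frac{-4753 - -264}{-4517 + 65373} = \frac{-4753 + 264}{60856} = \left(-4489\right) \frac{1}{60856} = - \frac{4489}{60856}$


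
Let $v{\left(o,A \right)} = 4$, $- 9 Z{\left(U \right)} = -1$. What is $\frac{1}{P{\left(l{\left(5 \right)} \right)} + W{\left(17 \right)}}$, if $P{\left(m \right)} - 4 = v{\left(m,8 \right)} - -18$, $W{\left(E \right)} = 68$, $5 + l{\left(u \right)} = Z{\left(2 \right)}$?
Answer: $\frac{1}{94} \approx 0.010638$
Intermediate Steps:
$Z{\left(U \right)} = \frac{1}{9}$ ($Z{\left(U \right)} = \left(- \frac{1}{9}\right) \left(-1\right) = \frac{1}{9}$)
$l{\left(u \right)} = - \frac{44}{9}$ ($l{\left(u \right)} = -5 + \frac{1}{9} = - \frac{44}{9}$)
$P{\left(m \right)} = 26$ ($P{\left(m \right)} = 4 + \left(4 - -18\right) = 4 + \left(4 + 18\right) = 4 + 22 = 26$)
$\frac{1}{P{\left(l{\left(5 \right)} \right)} + W{\left(17 \right)}} = \frac{1}{26 + 68} = \frac{1}{94}$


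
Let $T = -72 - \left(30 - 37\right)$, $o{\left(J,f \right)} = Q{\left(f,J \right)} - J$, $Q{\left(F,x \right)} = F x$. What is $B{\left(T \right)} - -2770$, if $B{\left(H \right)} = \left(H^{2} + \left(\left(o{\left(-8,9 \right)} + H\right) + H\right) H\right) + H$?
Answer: $19540$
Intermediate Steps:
$o{\left(J,f \right)} = - J + J f$ ($o{\left(J,f \right)} = f J - J = J f - J = - J + J f$)
$T = -65$ ($T = -72 - -7 = -72 + 7 = -65$)
$B{\left(H \right)} = H + H^{2} + H \left(-64 + 2 H\right)$ ($B{\left(H \right)} = \left(H^{2} + \left(\left(- 8 \left(-1 + 9\right) + H\right) + H\right) H\right) + H = \left(H^{2} + \left(\left(\left(-8\right) 8 + H\right) + H\right) H\right) + H = \left(H^{2} + \left(\left(-64 + H\right) + H\right) H\right) + H = \left(H^{2} + \left(-64 + 2 H\right) H\right) + H = \left(H^{2} + H \left(-64 + 2 H\right)\right) + H = H + H^{2} + H \left(-64 + 2 H\right)$)
$B{\left(T \right)} - -2770 = 3 \left(-65\right) \left(-21 - 65\right) - -2770 = 3 \left(-65\right) \left(-86\right) + 2770 = 16770 + 2770 = 19540$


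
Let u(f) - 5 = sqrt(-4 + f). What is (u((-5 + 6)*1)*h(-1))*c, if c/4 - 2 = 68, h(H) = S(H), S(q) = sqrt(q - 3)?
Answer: -560*sqrt(3) + 2800*I ≈ -969.95 + 2800.0*I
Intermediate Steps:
S(q) = sqrt(-3 + q)
u(f) = 5 + sqrt(-4 + f)
h(H) = sqrt(-3 + H)
c = 280 (c = 8 + 4*68 = 8 + 272 = 280)
(u((-5 + 6)*1)*h(-1))*c = ((5 + sqrt(-4 + (-5 + 6)*1))*sqrt(-3 - 1))*280 = ((5 + sqrt(-4 + 1*1))*sqrt(-4))*280 = ((5 + sqrt(-4 + 1))*(2*I))*280 = ((5 + sqrt(-3))*(2*I))*280 = ((5 + I*sqrt(3))*(2*I))*280 = (2*I*(5 + I*sqrt(3)))*280 = 560*I*(5 + I*sqrt(3))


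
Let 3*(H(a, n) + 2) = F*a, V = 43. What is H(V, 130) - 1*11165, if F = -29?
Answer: -34748/3 ≈ -11583.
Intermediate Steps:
H(a, n) = -2 - 29*a/3 (H(a, n) = -2 + (-29*a)/3 = -2 - 29*a/3)
H(V, 130) - 1*11165 = (-2 - 29/3*43) - 1*11165 = (-2 - 1247/3) - 11165 = -1253/3 - 11165 = -34748/3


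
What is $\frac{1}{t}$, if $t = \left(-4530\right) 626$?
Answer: $- \frac{1}{2835780} \approx -3.5264 \cdot 10^{-7}$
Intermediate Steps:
$t = -2835780$
$\frac{1}{t} = \frac{1}{-2835780} = - \frac{1}{2835780}$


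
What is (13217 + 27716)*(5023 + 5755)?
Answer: 441175874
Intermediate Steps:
(13217 + 27716)*(5023 + 5755) = 40933*10778 = 441175874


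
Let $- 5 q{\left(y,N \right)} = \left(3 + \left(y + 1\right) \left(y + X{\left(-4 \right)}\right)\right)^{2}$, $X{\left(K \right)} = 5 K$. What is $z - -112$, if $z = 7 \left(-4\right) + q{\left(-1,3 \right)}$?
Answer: $\frac{411}{5} \approx 82.2$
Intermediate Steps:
$q{\left(y,N \right)} = - \frac{\left(3 + \left(1 + y\right) \left(-20 + y\right)\right)^{2}}{5}$ ($q{\left(y,N \right)} = - \frac{\left(3 + \left(y + 1\right) \left(y + 5 \left(-4\right)\right)\right)^{2}}{5} = - \frac{\left(3 + \left(1 + y\right) \left(y - 20\right)\right)^{2}}{5} = - \frac{\left(3 + \left(1 + y\right) \left(-20 + y\right)\right)^{2}}{5}$)
$z = - \frac{149}{5}$ ($z = 7 \left(-4\right) - \frac{\left(17 - \left(-1\right)^{2} + 19 \left(-1\right)\right)^{2}}{5} = -28 - \frac{\left(17 - 1 - 19\right)^{2}}{5} = -28 - \frac{\left(-3\right)^{2}}{5} = -28 - \frac{9}{5} = - \frac{149}{5} \approx -29.8$)
$z - -112 = - \frac{149}{5} - -112 = - \frac{149}{5} + 112 = \frac{411}{5}$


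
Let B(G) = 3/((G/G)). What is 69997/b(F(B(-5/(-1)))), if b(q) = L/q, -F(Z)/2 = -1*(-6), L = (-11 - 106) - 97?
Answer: 419982/107 ≈ 3925.1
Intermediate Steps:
L = -214 (L = -117 - 97 = -214)
B(G) = 3 (B(G) = 3/1 = 3*1 = 3)
F(Z) = -12 (F(Z) = -(-2)*(-6) = -2*6 = -12)
b(q) = -214/q
69997/b(F(B(-5/(-1)))) = 69997/((-214/(-12))) = 69997/((-214*(-1/12))) = 69997/(107/6) = 69997*(6/107) = 419982/107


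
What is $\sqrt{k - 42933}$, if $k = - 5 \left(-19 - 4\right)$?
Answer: $i \sqrt{42818} \approx 206.93 i$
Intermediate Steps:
$k = 115$ ($k = \left(-5\right) \left(-23\right) = 115$)
$\sqrt{k - 42933} = \sqrt{115 - 42933} = \sqrt{-42818} = i \sqrt{42818}$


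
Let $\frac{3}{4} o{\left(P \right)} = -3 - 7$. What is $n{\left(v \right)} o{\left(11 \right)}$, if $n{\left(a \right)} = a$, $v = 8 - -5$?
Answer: $- \frac{520}{3} \approx -173.33$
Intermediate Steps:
$o{\left(P \right)} = - \frac{40}{3}$ ($o{\left(P \right)} = \frac{4 \left(-3 - 7\right)}{3} = \frac{4}{3} \left(-10\right) = - \frac{40}{3}$)
$v = 13$ ($v = 8 + 5 = 13$)
$n{\left(v \right)} o{\left(11 \right)} = 13 \left(- \frac{40}{3}\right) = - \frac{520}{3}$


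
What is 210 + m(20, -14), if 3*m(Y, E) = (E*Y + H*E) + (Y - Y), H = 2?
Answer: 322/3 ≈ 107.33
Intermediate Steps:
m(Y, E) = 2*E/3 + E*Y/3 (m(Y, E) = ((E*Y + 2*E) + (Y - Y))/3 = ((2*E + E*Y) + 0)/3 = (2*E + E*Y)/3 = 2*E/3 + E*Y/3)
210 + m(20, -14) = 210 + (⅓)*(-14)*(2 + 20) = 210 + (⅓)*(-14)*22 = 210 - 308/3 = 322/3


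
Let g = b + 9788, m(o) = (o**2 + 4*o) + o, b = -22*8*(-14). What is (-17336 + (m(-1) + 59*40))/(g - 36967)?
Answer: 2996/4943 ≈ 0.60611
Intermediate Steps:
b = 2464 (b = -176*(-14) = 2464)
m(o) = o**2 + 5*o
g = 12252 (g = 2464 + 9788 = 12252)
(-17336 + (m(-1) + 59*40))/(g - 36967) = (-17336 + (-(5 - 1) + 59*40))/(12252 - 36967) = (-17336 + (-1*4 + 2360))/(-24715) = (-17336 + (-4 + 2360))*(-1/24715) = (-17336 + 2356)*(-1/24715) = -14980*(-1/24715) = 2996/4943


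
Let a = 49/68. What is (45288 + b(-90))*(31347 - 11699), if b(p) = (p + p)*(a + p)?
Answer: 20494651968/17 ≈ 1.2056e+9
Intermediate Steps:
a = 49/68 (a = 49*(1/68) = 49/68 ≈ 0.72059)
b(p) = 2*p*(49/68 + p) (b(p) = (p + p)*(49/68 + p) = (2*p)*(49/68 + p) = 2*p*(49/68 + p))
(45288 + b(-90))*(31347 - 11699) = (45288 + (1/34)*(-90)*(49 + 68*(-90)))*(31347 - 11699) = (45288 + (1/34)*(-90)*(49 - 6120))*19648 = (45288 + (1/34)*(-90)*(-6071))*19648 = (45288 + 273195/17)*19648 = (1043091/17)*19648 = 20494651968/17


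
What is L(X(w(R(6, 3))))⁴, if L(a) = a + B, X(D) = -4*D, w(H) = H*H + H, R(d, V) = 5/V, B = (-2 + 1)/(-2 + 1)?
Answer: 519885601/6561 ≈ 79239.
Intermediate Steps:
B = 1 (B = -1/(-1) = -1*(-1) = 1)
w(H) = H + H² (w(H) = H² + H = H + H²)
L(a) = 1 + a (L(a) = a + 1 = 1 + a)
L(X(w(R(6, 3))))⁴ = (1 - 4*5/3*(1 + 5/3))⁴ = (1 - 4*5*(⅓)*(1 + 5*(⅓)))⁴ = (1 - 20*(1 + 5/3)/3)⁴ = (1 - 20*8/(3*3))⁴ = (1 - 4*40/9)⁴ = (1 - 160/9)⁴ = (-151/9)⁴ = 519885601/6561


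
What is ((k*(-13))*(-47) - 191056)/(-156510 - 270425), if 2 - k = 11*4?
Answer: 216718/426935 ≈ 0.50761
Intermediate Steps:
k = -42 (k = 2 - 11*4 = 2 - 1*44 = 2 - 44 = -42)
((k*(-13))*(-47) - 191056)/(-156510 - 270425) = (-42*(-13)*(-47) - 191056)/(-156510 - 270425) = (546*(-47) - 191056)/(-426935) = (-25662 - 191056)*(-1/426935) = -216718*(-1/426935) = 216718/426935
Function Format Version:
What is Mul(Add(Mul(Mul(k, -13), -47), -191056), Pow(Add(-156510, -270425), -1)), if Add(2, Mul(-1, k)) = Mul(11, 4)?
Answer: Rational(216718, 426935) ≈ 0.50761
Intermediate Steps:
k = -42 (k = Add(2, Mul(-1, Mul(11, 4))) = Add(2, Mul(-1, 44)) = Add(2, -44) = -42)
Mul(Add(Mul(Mul(k, -13), -47), -191056), Pow(Add(-156510, -270425), -1)) = Mul(Add(Mul(Mul(-42, -13), -47), -191056), Pow(Add(-156510, -270425), -1)) = Mul(Add(Mul(546, -47), -191056), Pow(-426935, -1)) = Mul(Add(-25662, -191056), Rational(-1, 426935)) = Mul(-216718, Rational(-1, 426935)) = Rational(216718, 426935)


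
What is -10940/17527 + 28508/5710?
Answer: 218596158/50039585 ≈ 4.3685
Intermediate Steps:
-10940/17527 + 28508/5710 = -10940*1/17527 + 28508*(1/5710) = -10940/17527 + 14254/2855 = 218596158/50039585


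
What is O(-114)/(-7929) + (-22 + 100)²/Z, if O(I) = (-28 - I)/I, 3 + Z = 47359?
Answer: 687929590/5350671567 ≈ 0.12857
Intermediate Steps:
Z = 47356 (Z = -3 + 47359 = 47356)
O(I) = (-28 - I)/I
O(-114)/(-7929) + (-22 + 100)²/Z = ((-28 - 1*(-114))/(-114))/(-7929) + (-22 + 100)²/47356 = -(-28 + 114)/114*(-1/7929) + 78²*(1/47356) = -1/114*86*(-1/7929) + 6084*(1/47356) = -43/57*(-1/7929) + 1521/11839 = 43/451953 + 1521/11839 = 687929590/5350671567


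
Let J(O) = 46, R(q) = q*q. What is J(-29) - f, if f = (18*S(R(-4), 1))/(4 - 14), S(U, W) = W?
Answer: 239/5 ≈ 47.800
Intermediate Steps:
R(q) = q²
f = -9/5 (f = (18*1)/(4 - 14) = 18/(-10) = 18*(-⅒) = -9/5 ≈ -1.8000)
J(-29) - f = 46 - 1*(-9/5) = 46 + 9/5 = 239/5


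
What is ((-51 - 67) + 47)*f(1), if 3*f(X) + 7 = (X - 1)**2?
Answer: 497/3 ≈ 165.67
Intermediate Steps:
f(X) = -7/3 + (-1 + X)**2/3 (f(X) = -7/3 + (X - 1)**2/3 = -7/3 + (-1 + X)**2/3)
((-51 - 67) + 47)*f(1) = ((-51 - 67) + 47)*(-7/3 + (-1 + 1)**2/3) = (-118 + 47)*(-7/3 + (1/3)*0**2) = -71*(-7/3 + (1/3)*0) = -71*(-7/3 + 0) = -71*(-7/3) = 497/3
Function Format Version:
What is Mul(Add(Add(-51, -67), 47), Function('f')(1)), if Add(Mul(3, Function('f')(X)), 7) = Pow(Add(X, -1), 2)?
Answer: Rational(497, 3) ≈ 165.67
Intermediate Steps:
Function('f')(X) = Add(Rational(-7, 3), Mul(Rational(1, 3), Pow(Add(-1, X), 2))) (Function('f')(X) = Add(Rational(-7, 3), Mul(Rational(1, 3), Pow(Add(X, -1), 2))) = Add(Rational(-7, 3), Mul(Rational(1, 3), Pow(Add(-1, X), 2))))
Mul(Add(Add(-51, -67), 47), Function('f')(1)) = Mul(Add(Add(-51, -67), 47), Add(Rational(-7, 3), Mul(Rational(1, 3), Pow(Add(-1, 1), 2)))) = Mul(Add(-118, 47), Add(Rational(-7, 3), Mul(Rational(1, 3), Pow(0, 2)))) = Mul(-71, Add(Rational(-7, 3), Mul(Rational(1, 3), 0))) = Mul(-71, Add(Rational(-7, 3), 0)) = Mul(-71, Rational(-7, 3)) = Rational(497, 3)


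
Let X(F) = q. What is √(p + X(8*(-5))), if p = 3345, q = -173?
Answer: 2*√793 ≈ 56.320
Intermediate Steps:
X(F) = -173
√(p + X(8*(-5))) = √(3345 - 173) = √3172 = 2*√793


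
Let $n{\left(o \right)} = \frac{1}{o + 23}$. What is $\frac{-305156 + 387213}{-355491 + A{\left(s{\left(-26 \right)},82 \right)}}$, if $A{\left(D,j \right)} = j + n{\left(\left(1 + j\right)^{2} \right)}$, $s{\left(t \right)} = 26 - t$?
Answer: $- \frac{567177984}{2456587007} \approx -0.23088$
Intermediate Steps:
$n{\left(o \right)} = \frac{1}{23 + o}$
$A{\left(D,j \right)} = j + \frac{1}{23 + \left(1 + j\right)^{2}}$
$\frac{-305156 + 387213}{-355491 + A{\left(s{\left(-26 \right)},82 \right)}} = \frac{-305156 + 387213}{-355491 + \left(82 + \frac{1}{23 + \left(1 + 82\right)^{2}}\right)} = \frac{82057}{-355491 + \left(82 + \frac{1}{23 + 83^{2}}\right)} = \frac{82057}{-355491 + \left(82 + \frac{1}{23 + 6889}\right)} = \frac{82057}{-355491 + \left(82 + \frac{1}{6912}\right)} = \frac{82057}{-355491 + \frac{566785}{6912}} = \frac{82057}{- \frac{2456587007}{6912}} = 82057 \left(- \frac{6912}{2456587007}\right) = - \frac{567177984}{2456587007}$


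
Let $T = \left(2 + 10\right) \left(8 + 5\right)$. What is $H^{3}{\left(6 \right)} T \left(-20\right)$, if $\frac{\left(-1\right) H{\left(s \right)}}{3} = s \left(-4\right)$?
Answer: $-1164533760$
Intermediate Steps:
$H{\left(s \right)} = 12 s$ ($H{\left(s \right)} = - 3 s \left(-4\right) = - 3 \left(- 4 s\right) = 12 s$)
$T = 156$ ($T = 12 \cdot 13 = 156$)
$H^{3}{\left(6 \right)} T \left(-20\right) = \left(12 \cdot 6\right)^{3} \cdot 156 \left(-20\right) = 72^{3} \left(-3120\right) = 373248 \left(-3120\right) = -1164533760$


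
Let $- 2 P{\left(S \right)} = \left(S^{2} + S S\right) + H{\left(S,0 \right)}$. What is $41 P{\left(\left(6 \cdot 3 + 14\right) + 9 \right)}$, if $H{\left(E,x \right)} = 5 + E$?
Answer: $-69864$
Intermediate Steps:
$P{\left(S \right)} = - \frac{5}{2} - S^{2} - \frac{S}{2}$ ($P{\left(S \right)} = - \frac{\left(S^{2} + S S\right) + \left(5 + S\right)}{2} = - \frac{\left(S^{2} + S^{2}\right) + \left(5 + S\right)}{2} = - \frac{2 S^{2} + \left(5 + S\right)}{2} = - \frac{5 + S + 2 S^{2}}{2} = - \frac{5}{2} - S^{2} - \frac{S}{2}$)
$41 P{\left(\left(6 \cdot 3 + 14\right) + 9 \right)} = 41 \left(- \frac{5}{2} - \left(\left(6 \cdot 3 + 14\right) + 9\right)^{2} - \frac{\left(6 \cdot 3 + 14\right) + 9}{2}\right) = 41 \left(- \frac{5}{2} - \left(\left(18 + 14\right) + 9\right)^{2} - \frac{\left(18 + 14\right) + 9}{2}\right) = 41 \left(- \frac{5}{2} - \left(32 + 9\right)^{2} - \frac{32 + 9}{2}\right) = 41 \left(- \frac{5}{2} - 41^{2} - \frac{41}{2}\right) = 41 \left(- \frac{5}{2} - 1681 - \frac{41}{2}\right) = 41 \left(-1704\right) = -69864$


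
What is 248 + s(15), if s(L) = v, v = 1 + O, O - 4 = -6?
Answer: 247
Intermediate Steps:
O = -2 (O = 4 - 6 = -2)
v = -1 (v = 1 - 2 = -1)
s(L) = -1
248 + s(15) = 248 - 1 = 247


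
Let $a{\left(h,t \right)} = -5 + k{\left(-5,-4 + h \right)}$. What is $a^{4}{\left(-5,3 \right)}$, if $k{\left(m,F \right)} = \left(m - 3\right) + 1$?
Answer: $20736$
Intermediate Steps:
$k{\left(m,F \right)} = -2 + m$ ($k{\left(m,F \right)} = \left(-3 + m\right) + 1 = -2 + m$)
$a{\left(h,t \right)} = -12$ ($a{\left(h,t \right)} = -5 - 7 = -12$)
$a^{4}{\left(-5,3 \right)} = \left(-12\right)^{4} = 20736$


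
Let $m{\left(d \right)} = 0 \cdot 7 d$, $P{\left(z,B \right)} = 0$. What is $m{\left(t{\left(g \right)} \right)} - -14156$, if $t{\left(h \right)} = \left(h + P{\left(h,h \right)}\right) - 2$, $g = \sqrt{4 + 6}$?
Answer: $14156$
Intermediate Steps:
$g = \sqrt{10} \approx 3.1623$
$t{\left(h \right)} = -2 + h$ ($t{\left(h \right)} = \left(h + 0\right) - 2 = h - 2 = -2 + h$)
$m{\left(d \right)} = 0$ ($m{\left(d \right)} = 0 d = 0$)
$m{\left(t{\left(g \right)} \right)} - -14156 = 0 - -14156 = 0 + 14156 = 14156$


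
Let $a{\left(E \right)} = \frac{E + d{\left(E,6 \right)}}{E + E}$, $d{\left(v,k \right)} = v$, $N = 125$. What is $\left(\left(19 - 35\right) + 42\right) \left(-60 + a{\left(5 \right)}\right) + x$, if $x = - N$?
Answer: $-1659$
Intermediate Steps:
$a{\left(E \right)} = 1$ ($a{\left(E \right)} = \frac{E + E}{E + E} = \frac{2 E}{2 E} = 2 E \frac{1}{2 E} = 1$)
$x = -125$ ($x = \left(-1\right) 125 = -125$)
$\left(\left(19 - 35\right) + 42\right) \left(-60 + a{\left(5 \right)}\right) + x = \left(\left(19 - 35\right) + 42\right) \left(-60 + 1\right) - 125 = \left(-16 + 42\right) \left(-59\right) - 125 = 26 \left(-59\right) - 125 = -1534 - 125 = -1659$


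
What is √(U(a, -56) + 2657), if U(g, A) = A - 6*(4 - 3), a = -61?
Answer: √2595 ≈ 50.941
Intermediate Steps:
U(g, A) = -6 + A (U(g, A) = A - 6 = -6 + A)
√(U(a, -56) + 2657) = √((-6 - 56) + 2657) = √(-62 + 2657) = √2595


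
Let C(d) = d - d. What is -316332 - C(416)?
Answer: -316332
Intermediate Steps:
C(d) = 0
-316332 - C(416) = -316332 - 1*0 = -316332 + 0 = -316332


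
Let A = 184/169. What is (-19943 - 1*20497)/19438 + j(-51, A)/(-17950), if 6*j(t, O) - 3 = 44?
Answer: -2178150793/1046736300 ≈ -2.0809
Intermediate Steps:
A = 184/169 (A = 184*(1/169) = 184/169 ≈ 1.0888)
j(t, O) = 47/6 (j(t, O) = ½ + (⅙)*44 = ½ + 22/3 = 47/6)
(-19943 - 1*20497)/19438 + j(-51, A)/(-17950) = (-19943 - 1*20497)/19438 + (47/6)/(-17950) = (-19943 - 20497)*(1/19438) + (47/6)*(-1/17950) = -40440*1/19438 - 47/107700 = -20220/9719 - 47/107700 = -2178150793/1046736300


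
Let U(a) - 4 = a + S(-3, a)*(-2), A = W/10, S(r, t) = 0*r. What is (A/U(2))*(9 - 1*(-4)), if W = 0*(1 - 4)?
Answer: 0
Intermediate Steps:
S(r, t) = 0
W = 0 (W = 0*(-3) = 0)
A = 0 (A = 0/10 = 0*(1/10) = 0)
U(a) = 4 + a (U(a) = 4 + (a + 0*(-2)) = 4 + (a + 0) = 4 + a)
(A/U(2))*(9 - 1*(-4)) = (0/(4 + 2))*(9 - 1*(-4)) = (0/6)*(9 + 4) = (0*(1/6))*13 = 0*13 = 0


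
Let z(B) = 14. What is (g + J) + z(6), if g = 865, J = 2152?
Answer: 3031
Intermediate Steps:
(g + J) + z(6) = (865 + 2152) + 14 = 3017 + 14 = 3031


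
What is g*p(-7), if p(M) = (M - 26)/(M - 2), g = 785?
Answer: 8635/3 ≈ 2878.3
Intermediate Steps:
p(M) = (-26 + M)/(-2 + M)
g*p(-7) = 785*((-26 - 7)/(-2 - 7)) = 785*(-33/(-9)) = 785*(-⅑*(-33)) = 785*(11/3) = 8635/3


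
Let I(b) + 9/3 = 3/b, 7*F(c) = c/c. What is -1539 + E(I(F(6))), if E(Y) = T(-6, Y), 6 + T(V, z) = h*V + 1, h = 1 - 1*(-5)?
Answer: -1580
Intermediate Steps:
F(c) = ⅐ (F(c) = (c/c)/7 = (⅐)*1 = ⅐)
h = 6 (h = 1 + 5 = 6)
I(b) = -3 + 3/b
T(V, z) = -5 + 6*V (T(V, z) = -6 + (6*V + 1) = -6 + (1 + 6*V) = -5 + 6*V)
E(Y) = -41 (E(Y) = -5 + 6*(-6) = -5 - 36 = -41)
-1539 + E(I(F(6))) = -1539 - 41 = -1580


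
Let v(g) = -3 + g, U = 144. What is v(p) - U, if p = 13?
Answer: -134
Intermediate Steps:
v(p) - U = (-3 + 13) - 1*144 = 10 - 144 = -134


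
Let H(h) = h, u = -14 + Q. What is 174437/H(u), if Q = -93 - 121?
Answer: -174437/228 ≈ -765.07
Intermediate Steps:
Q = -214
u = -228 (u = -14 - 214 = -228)
174437/H(u) = 174437/(-228) = 174437*(-1/228) = -174437/228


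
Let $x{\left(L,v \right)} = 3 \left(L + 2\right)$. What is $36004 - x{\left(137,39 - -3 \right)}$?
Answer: $35587$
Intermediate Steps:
$x{\left(L,v \right)} = 6 + 3 L$ ($x{\left(L,v \right)} = 3 \left(2 + L\right) = 6 + 3 L$)
$36004 - x{\left(137,39 - -3 \right)} = 36004 - \left(6 + 3 \cdot 137\right) = 36004 - \left(6 + 411\right) = 36004 - 417 = 35587$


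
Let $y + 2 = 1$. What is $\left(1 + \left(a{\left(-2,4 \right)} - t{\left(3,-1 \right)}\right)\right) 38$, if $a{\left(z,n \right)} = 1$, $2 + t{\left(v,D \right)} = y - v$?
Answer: $304$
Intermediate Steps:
$y = -1$ ($y = -2 + 1 = -1$)
$t{\left(v,D \right)} = -3 - v$ ($t{\left(v,D \right)} = -2 - \left(1 + v\right) = -3 - v$)
$\left(1 + \left(a{\left(-2,4 \right)} - t{\left(3,-1 \right)}\right)\right) 38 = \left(1 + \left(1 - \left(-3 - 3\right)\right)\right) 38 = \left(1 + \left(1 - -6\right)\right) 38 = \left(1 + \left(1 + 6\right)\right) 38 = \left(1 + 7\right) 38 = 8 \cdot 38 = 304$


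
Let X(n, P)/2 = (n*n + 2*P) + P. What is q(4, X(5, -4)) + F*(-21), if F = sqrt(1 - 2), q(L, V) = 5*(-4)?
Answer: -20 - 21*I ≈ -20.0 - 21.0*I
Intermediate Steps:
X(n, P) = 2*n**2 + 6*P (X(n, P) = 2*((n*n + 2*P) + P) = 2*((n**2 + 2*P) + P) = 2*(n**2 + 3*P) = 2*n**2 + 6*P)
q(L, V) = -20
F = I (F = sqrt(-1) = I ≈ 1.0*I)
q(4, X(5, -4)) + F*(-21) = -20 + I*(-21) = -20 - 21*I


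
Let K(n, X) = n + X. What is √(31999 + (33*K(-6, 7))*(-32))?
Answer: √30943 ≈ 175.91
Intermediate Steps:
K(n, X) = X + n
√(31999 + (33*K(-6, 7))*(-32)) = √(31999 + (33*(7 - 6))*(-32)) = √(31999 + (33*1)*(-32)) = √(31999 + 33*(-32)) = √(31999 - 1056) = √30943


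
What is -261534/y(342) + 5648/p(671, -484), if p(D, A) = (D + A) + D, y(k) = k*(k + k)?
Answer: 30467477/5575284 ≈ 5.4647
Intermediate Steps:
y(k) = 2*k**2 (y(k) = k*(2*k) = 2*k**2)
p(D, A) = A + 2*D (p(D, A) = (A + D) + D = A + 2*D)
-261534/y(342) + 5648/p(671, -484) = -261534/(2*342**2) + 5648/(-484 + 2*671) = -261534/(2*116964) + 5648/(-484 + 1342) = -261534/233928 + 5648/858 = -261534*1/233928 + 5648*(1/858) = -43589/38988 + 2824/429 = 30467477/5575284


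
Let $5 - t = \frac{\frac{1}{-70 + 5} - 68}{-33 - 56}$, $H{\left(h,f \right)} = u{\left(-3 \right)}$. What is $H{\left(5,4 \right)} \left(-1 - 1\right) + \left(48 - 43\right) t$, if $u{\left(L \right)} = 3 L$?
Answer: $\frac{45330}{1157} \approx 39.179$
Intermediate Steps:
$H{\left(h,f \right)} = -9$ ($H{\left(h,f \right)} = 3 \left(-3\right) = -9$)
$t = \frac{24504}{5785}$ ($t = 5 - \frac{\frac{1}{-70 + 5} - 68}{-33 - 56} = 5 - \frac{\frac{1}{-65} - 68}{-89} = 5 - \left(- \frac{1}{65} - 68\right) \left(- \frac{1}{89}\right) = 5 - \left(- \frac{4421}{65}\right) \left(- \frac{1}{89}\right) = 5 - \frac{4421}{5785} = \frac{24504}{5785} \approx 4.2358$)
$H{\left(5,4 \right)} \left(-1 - 1\right) + \left(48 - 43\right) t = - 9 \left(-1 - 1\right) + \left(48 - 43\right) \frac{24504}{5785} = \left(-9\right) \left(-2\right) + \left(48 - 43\right) \frac{24504}{5785} = 18 + 5 \cdot \frac{24504}{5785} = 18 + \frac{24504}{1157} = \frac{45330}{1157}$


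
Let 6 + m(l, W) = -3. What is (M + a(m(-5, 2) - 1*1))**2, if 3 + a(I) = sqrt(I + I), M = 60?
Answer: 3229 + 228*I*sqrt(5) ≈ 3229.0 + 509.82*I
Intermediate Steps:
m(l, W) = -9 (m(l, W) = -6 - 3 = -9)
a(I) = -3 + sqrt(2)*sqrt(I) (a(I) = -3 + sqrt(I + I) = -3 + sqrt(2*I) = -3 + sqrt(2)*sqrt(I))
(M + a(m(-5, 2) - 1*1))**2 = (60 + (-3 + sqrt(2)*sqrt(-9 - 1*1)))**2 = (60 + (-3 + sqrt(2)*sqrt(-9 - 1)))**2 = (60 + (-3 + sqrt(2)*sqrt(-10)))**2 = (60 + (-3 + sqrt(2)*(I*sqrt(10))))**2 = (60 + (-3 + 2*I*sqrt(5)))**2 = (57 + 2*I*sqrt(5))**2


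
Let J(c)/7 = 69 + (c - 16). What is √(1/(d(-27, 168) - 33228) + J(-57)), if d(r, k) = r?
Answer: I*√3440565995/11085 ≈ 5.2915*I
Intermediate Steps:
J(c) = 371 + 7*c (J(c) = 7*(69 + (c - 16)) = 7*(69 + (-16 + c)) = 7*(53 + c) = 371 + 7*c)
√(1/(d(-27, 168) - 33228) + J(-57)) = √(1/(-27 - 33228) + (371 + 7*(-57))) = √(1/(-33255) + (371 - 399)) = √(-1/33255 - 28) = √(-931141/33255) = I*√3440565995/11085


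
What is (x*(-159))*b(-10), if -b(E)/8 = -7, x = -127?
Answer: 1130808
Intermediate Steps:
b(E) = 56 (b(E) = -8*(-7) = 56)
(x*(-159))*b(-10) = -127*(-159)*56 = 20193*56 = 1130808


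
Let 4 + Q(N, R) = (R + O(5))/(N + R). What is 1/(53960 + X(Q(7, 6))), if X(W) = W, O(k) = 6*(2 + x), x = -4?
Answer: 13/701422 ≈ 1.8534e-5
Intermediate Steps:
O(k) = -12 (O(k) = 6*(2 - 4) = 6*(-2) = -12)
Q(N, R) = -4 + (-12 + R)/(N + R) (Q(N, R) = -4 + (R - 12)/(N + R) = -4 + (-12 + R)/(N + R))
1/(53960 + X(Q(7, 6))) = 1/(53960 + (-12 - 4*7 - 3*6)/(7 + 6)) = 1/(53960 + (-12 - 28 - 18)/13) = 1/(53960 + (1/13)*(-58)) = 1/(53960 - 58/13) = 1/(701422/13) = 13/701422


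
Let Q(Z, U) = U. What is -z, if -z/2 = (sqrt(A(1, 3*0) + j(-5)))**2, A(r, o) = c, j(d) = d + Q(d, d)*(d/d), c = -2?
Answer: -24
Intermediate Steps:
j(d) = 2*d (j(d) = d + d*(d/d) = d + d*1 = d + d = 2*d)
A(r, o) = -2
z = 24 (z = -2*(sqrt(-2 + 2*(-5)))**2 = -2*(sqrt(-2 - 10))**2 = -2*(sqrt(-12))**2 = -2*(2*I*sqrt(3))**2 = -2*(-12) = 24)
-z = -1*24 = -24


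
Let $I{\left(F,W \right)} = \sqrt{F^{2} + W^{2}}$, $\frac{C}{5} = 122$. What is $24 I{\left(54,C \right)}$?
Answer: $48 \sqrt{93754} \approx 14697.0$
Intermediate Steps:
$C = 610$ ($C = 5 \cdot 122 = 610$)
$24 I{\left(54,C \right)} = 24 \sqrt{54^{2} + 610^{2}} = 24 \sqrt{2916 + 372100} = 24 \sqrt{375016} = 24 \cdot 2 \sqrt{93754} = 48 \sqrt{93754}$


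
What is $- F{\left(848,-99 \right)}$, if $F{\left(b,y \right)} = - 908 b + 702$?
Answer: $769282$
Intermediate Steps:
$F{\left(b,y \right)} = 702 - 908 b$
$- F{\left(848,-99 \right)} = - (702 - 769984) = \left(-1\right) \left(-769282\right) = 769282$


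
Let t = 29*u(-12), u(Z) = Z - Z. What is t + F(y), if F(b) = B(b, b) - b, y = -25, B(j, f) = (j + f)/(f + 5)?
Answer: 55/2 ≈ 27.500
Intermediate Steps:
u(Z) = 0
B(j, f) = (f + j)/(5 + f)
t = 0 (t = 29*0 = 0)
F(b) = -b + 2*b/(5 + b) (F(b) = (b + b)/(5 + b) - b = (2*b)/(5 + b) - b = 2*b/(5 + b) - b = -b + 2*b/(5 + b))
t + F(y) = 0 - 25*(-3 - 1*(-25))/(5 - 25) = 0 - 25*(-3 + 25)/(-20) = 0 - 25*(-1/20)*22 = 0 + 55/2 = 55/2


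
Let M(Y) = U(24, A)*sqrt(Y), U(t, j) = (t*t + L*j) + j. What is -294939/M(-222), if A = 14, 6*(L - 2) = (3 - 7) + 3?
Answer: 294939*I*sqrt(222)/136678 ≈ 32.152*I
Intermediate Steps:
L = 11/6 (L = 2 + ((3 - 7) + 3)/6 = 2 + (-4 + 3)/6 = 2 + (1/6)*(-1) = 2 - 1/6 = 11/6 ≈ 1.8333)
U(t, j) = t**2 + 17*j/6 (U(t, j) = (t*t + 11*j/6) + j = (t**2 + 11*j/6) + j = t**2 + 17*j/6)
M(Y) = 1847*sqrt(Y)/3 (M(Y) = (24**2 + (17/6)*14)*sqrt(Y) = (576 + 119/3)*sqrt(Y) = 1847*sqrt(Y)/3)
-294939/M(-222) = -294939*(-I*sqrt(222)/136678) = -(-294939)*I*sqrt(222)/136678 = 294939*I*sqrt(222)/136678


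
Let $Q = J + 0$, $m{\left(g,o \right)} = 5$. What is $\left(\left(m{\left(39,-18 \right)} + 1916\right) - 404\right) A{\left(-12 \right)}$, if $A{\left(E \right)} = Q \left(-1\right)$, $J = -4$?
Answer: $6068$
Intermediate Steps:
$Q = -4$ ($Q = -4 + 0 = -4$)
$A{\left(E \right)} = 4$ ($A{\left(E \right)} = \left(-4\right) \left(-1\right) = 4$)
$\left(\left(m{\left(39,-18 \right)} + 1916\right) - 404\right) A{\left(-12 \right)} = \left(\left(5 + 1916\right) - 404\right) 4 = \left(1921 - 404\right) 4 = 1517 \cdot 4 = 6068$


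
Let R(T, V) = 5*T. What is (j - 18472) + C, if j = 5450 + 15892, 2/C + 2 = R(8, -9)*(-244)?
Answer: 14008469/4881 ≈ 2870.0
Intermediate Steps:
C = -1/4881 (C = 2/(-2 + (5*8)*(-244)) = 2/(-2 + 40*(-244)) = 2/(-2 - 9760) = 2/(-9762) = 2*(-1/9762) = -1/4881 ≈ -0.00020488)
j = 21342
(j - 18472) + C = (21342 - 18472) - 1/4881 = 2870 - 1/4881 = 14008469/4881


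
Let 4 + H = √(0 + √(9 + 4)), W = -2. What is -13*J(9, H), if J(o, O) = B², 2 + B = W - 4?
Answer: -832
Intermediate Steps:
B = -8 (B = -2 + (-2 - 4) = -2 - 6 = -8)
H = -4 + 13^(¼) (H = -4 + √(0 + √(9 + 4)) = -4 + √(0 + √13) = -4 + √(√13) = -4 + 13^(¼) ≈ -2.1012)
J(o, O) = 64 (J(o, O) = (-8)² = 64)
-13*J(9, H) = -13*64 = -832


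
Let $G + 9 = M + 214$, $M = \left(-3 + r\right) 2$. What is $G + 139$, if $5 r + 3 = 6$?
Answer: $\frac{1696}{5} \approx 339.2$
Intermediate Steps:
$r = \frac{3}{5}$ ($r = - \frac{3}{5} + \frac{1}{5} \cdot 6 = - \frac{3}{5} + \frac{6}{5} = \frac{3}{5} \approx 0.6$)
$M = - \frac{24}{5}$ ($M = \left(-3 + \frac{3}{5}\right) 2 = \left(- \frac{12}{5}\right) 2 = - \frac{24}{5} \approx -4.8$)
$G = \frac{1001}{5}$ ($G = -9 + \left(- \frac{24}{5} + 214\right) = -9 + \frac{1046}{5} = \frac{1001}{5} \approx 200.2$)
$G + 139 = \frac{1001}{5} + 139 = \frac{1696}{5}$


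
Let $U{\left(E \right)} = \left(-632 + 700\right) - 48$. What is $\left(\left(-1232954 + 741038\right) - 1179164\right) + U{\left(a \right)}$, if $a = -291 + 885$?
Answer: $-1671060$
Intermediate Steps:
$a = 594$
$U{\left(E \right)} = 20$ ($U{\left(E \right)} = 68 - 48 = 20$)
$\left(\left(-1232954 + 741038\right) - 1179164\right) + U{\left(a \right)} = \left(\left(-1232954 + 741038\right) - 1179164\right) + 20 = \left(-491916 - 1179164\right) + 20 = -1671080 + 20 = -1671060$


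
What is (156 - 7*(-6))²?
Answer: 39204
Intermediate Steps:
(156 - 7*(-6))² = (156 + 42)² = 198² = 39204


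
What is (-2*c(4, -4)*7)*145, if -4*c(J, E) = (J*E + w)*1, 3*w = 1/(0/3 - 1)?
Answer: -49735/6 ≈ -8289.2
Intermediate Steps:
w = -1/3 (w = 1/(3*(0/3 - 1)) = 1/(3*(0*(1/3) - 1)) = 1/(3*(0 - 1)) = (1/3)/(-1) = (1/3)*(-1) = -1/3 ≈ -0.33333)
c(J, E) = 1/12 - E*J/4 (c(J, E) = -(J*E - 1/3)/4 = -(E*J - 1/3)/4 = -(-1/3 + E*J)/4 = 1/12 - E*J/4)
(-2*c(4, -4)*7)*145 = (-2*(1/12 - 1/4*(-4)*4)*7)*145 = (-2*(1/12 + 4)*7)*145 = (-2*49/12*7)*145 = -49/6*7*145 = -343/6*145 = -49735/6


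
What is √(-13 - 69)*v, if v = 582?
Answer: 582*I*√82 ≈ 5270.2*I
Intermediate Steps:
√(-13 - 69)*v = √(-13 - 69)*582 = √(-82)*582 = (I*√82)*582 = 582*I*√82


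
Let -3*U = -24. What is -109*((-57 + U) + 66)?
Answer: -1853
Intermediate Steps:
U = 8 (U = -⅓*(-24) = 8)
-109*((-57 + U) + 66) = -109*((-57 + 8) + 66) = -109*(-49 + 66) = -109*17 = -1853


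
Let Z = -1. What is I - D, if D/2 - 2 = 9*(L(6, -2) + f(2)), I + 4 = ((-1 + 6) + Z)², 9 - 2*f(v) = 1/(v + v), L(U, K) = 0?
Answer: -283/4 ≈ -70.750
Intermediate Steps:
f(v) = 9/2 - 1/(4*v) (f(v) = 9/2 - 1/(2*(v + v)) = 9/2 - 1/(2*v)/2 = 9/2 - 1/(4*v))
I = 12 (I = -4 + ((-1 + 6) - 1)² = -4 + (5 - 1)² = -4 + 4² = -4 + 16 = 12)
D = 331/4 (D = 4 + 2*(9*(0 + (¼)*(-1 + 18*2)/2)) = 4 + 2*(9*(0 + (¼)*(½)*(-1 + 36))) = 4 + 2*(9*(0 + (¼)*(½)*35)) = 4 + 2*(9*(0 + 35/8)) = 4 + 2*(9*(35/8)) = 4 + 2*(315/8) = 4 + 315/4 = 331/4 ≈ 82.750)
I - D = 12 - 1*331/4 = 12 - 331/4 = -283/4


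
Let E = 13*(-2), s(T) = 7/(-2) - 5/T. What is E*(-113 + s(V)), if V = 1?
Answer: 3159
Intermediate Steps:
s(T) = -7/2 - 5/T (s(T) = 7*(-½) - 5/T = -7/2 - 5/T)
E = -26
E*(-113 + s(V)) = -26*(-113 + (-7/2 - 5/1)) = -26*(-113 + (-7/2 - 5*1)) = -26*(-113 + (-7/2 - 5)) = -26*(-113 - 17/2) = -26*(-243/2) = 3159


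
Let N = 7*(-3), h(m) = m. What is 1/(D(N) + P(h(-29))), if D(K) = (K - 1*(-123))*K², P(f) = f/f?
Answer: 1/44983 ≈ 2.2231e-5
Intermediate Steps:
N = -21
P(f) = 1
D(K) = K²*(123 + K) (D(K) = (K + 123)*K² = (123 + K)*K² = K²*(123 + K))
1/(D(N) + P(h(-29))) = 1/((-21)²*(123 - 21) + 1) = 1/(441*102 + 1) = 1/(44982 + 1) = 1/44983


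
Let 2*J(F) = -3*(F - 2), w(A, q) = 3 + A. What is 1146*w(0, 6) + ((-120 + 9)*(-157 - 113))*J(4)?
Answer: -86472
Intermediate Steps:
J(F) = 3 - 3*F/2 (J(F) = (-3*(F - 2))/2 = (-3*(-2 + F))/2 = (6 - 3*F)/2 = 3 - 3*F/2)
1146*w(0, 6) + ((-120 + 9)*(-157 - 113))*J(4) = 1146*(3 + 0) + ((-120 + 9)*(-157 - 113))*(3 - 3/2*4) = 1146*3 + (-111*(-270))*(3 - 6) = 3438 + 29970*(-3) = 3438 - 89910 = -86472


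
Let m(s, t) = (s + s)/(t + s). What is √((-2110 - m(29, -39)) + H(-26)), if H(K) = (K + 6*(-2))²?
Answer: I*√16505/5 ≈ 25.694*I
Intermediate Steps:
H(K) = (-12 + K)² (H(K) = (K - 12)² = (-12 + K)²)
m(s, t) = 2*s/(s + t) (m(s, t) = (2*s)/(s + t) = 2*s/(s + t))
√((-2110 - m(29, -39)) + H(-26)) = √((-2110 - 2*29/(29 - 39)) + (-12 - 26)²) = √((-2110 - 2*29/(-10)) + (-38)²) = √((-2110 - 2*29*(-1)/10) + 1444) = √((-2110 - 1*(-29/5)) + 1444) = √((-2110 + 29/5) + 1444) = √(-10521/5 + 1444) = √(-3301/5) = I*√16505/5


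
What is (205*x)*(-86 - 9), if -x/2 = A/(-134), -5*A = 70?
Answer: 272650/67 ≈ 4069.4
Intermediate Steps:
A = -14 (A = -1/5*70 = -14)
x = -14/67 (x = -(-28)/(-134) = -(-28)*(-1)/134 = -2*7/67 = -14/67 ≈ -0.20896)
(205*x)*(-86 - 9) = (205*(-14/67))*(-86 - 9) = -2870/67*(-95) = 272650/67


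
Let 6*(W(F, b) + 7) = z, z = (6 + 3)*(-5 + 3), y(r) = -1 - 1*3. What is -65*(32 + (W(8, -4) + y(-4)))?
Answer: -1170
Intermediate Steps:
y(r) = -4 (y(r) = -1 - 3 = -4)
z = -18 (z = 9*(-2) = -18)
W(F, b) = -10 (W(F, b) = -7 + (⅙)*(-18) = -7 - 3 = -10)
-65*(32 + (W(8, -4) + y(-4))) = -65*(32 + (-10 - 4)) = -65*(32 - 14) = -65*18 = -1170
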